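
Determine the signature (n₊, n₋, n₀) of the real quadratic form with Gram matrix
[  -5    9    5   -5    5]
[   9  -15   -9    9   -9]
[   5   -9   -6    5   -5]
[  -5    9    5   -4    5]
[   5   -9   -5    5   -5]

step 0: pivot -5 → sign −
step 1: pivot 6/5 → sign +
step 2: pivot -1 → sign −
step 3: pivot 1 → sign +
step 4: row/col 4 already zero → sign 0
signature = (2, 2, 1)

Answer: (2, 2, 1)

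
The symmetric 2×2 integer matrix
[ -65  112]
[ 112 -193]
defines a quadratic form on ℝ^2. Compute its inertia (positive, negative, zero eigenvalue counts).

step 0: pivot -65 → sign −
step 1: pivot -1/65 → sign −
signature = (0, 2, 0)

Answer: (0, 2, 0)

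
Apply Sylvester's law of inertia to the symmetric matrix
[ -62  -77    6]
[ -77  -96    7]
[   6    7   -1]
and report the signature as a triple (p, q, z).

Answer: (1, 2, 0)

Derivation:
step 0: pivot -62 → sign −
step 1: pivot -23/62 → sign −
step 2: pivot 3/23 → sign +
signature = (1, 2, 0)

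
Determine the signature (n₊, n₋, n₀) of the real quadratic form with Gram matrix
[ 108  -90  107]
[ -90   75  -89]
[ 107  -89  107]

step 0: pivot 108 → sign +
step 1: pivot 107/108 → sign +
step 2: pivot -3/107 → sign −
signature = (2, 1, 0)

Answer: (2, 1, 0)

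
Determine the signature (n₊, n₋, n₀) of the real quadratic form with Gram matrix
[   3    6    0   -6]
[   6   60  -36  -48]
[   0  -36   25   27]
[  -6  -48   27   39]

step 0: pivot 3 → sign +
step 1: pivot 48 → sign +
step 2: pivot -2 → sign −
step 3: row/col 3 already zero → sign 0
signature = (2, 1, 1)

Answer: (2, 1, 1)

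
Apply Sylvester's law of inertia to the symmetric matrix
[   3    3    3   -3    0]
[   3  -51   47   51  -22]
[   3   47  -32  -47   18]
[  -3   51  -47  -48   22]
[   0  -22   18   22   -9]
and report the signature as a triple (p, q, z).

Answer: (3, 2, 0)

Derivation:
step 0: pivot 3 → sign +
step 1: pivot -54 → sign −
step 2: pivot 23/27 → sign +
step 3: pivot 3 → sign +
step 4: pivot -1/23 → sign −
signature = (3, 2, 0)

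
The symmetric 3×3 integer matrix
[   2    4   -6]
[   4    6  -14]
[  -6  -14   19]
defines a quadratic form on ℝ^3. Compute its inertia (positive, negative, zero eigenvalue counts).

step 0: pivot 2 → sign +
step 1: pivot -2 → sign −
step 2: pivot 3 → sign +
signature = (2, 1, 0)

Answer: (2, 1, 0)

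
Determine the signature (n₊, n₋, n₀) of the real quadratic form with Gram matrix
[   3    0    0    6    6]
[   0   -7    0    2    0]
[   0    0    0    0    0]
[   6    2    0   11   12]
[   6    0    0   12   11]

Answer: (1, 3, 1)

Derivation:
step 0: pivot 3 → sign +
step 1: pivot -7 → sign −
step 2: pivot -3/7 → sign −
step 3: pivot -1 → sign −
step 4: row/col 4 already zero → sign 0
signature = (1, 3, 1)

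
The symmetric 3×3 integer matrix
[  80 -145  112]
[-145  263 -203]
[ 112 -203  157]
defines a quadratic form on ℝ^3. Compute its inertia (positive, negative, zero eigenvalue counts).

step 0: pivot 80 → sign +
step 1: pivot 3/16 → sign +
step 2: pivot 1/5 → sign +
signature = (3, 0, 0)

Answer: (3, 0, 0)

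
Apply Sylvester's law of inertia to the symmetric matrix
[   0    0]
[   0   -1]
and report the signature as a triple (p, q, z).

Answer: (0, 1, 1)

Derivation:
step 0: pivot -1 → sign −
step 1: row/col 1 already zero → sign 0
signature = (0, 1, 1)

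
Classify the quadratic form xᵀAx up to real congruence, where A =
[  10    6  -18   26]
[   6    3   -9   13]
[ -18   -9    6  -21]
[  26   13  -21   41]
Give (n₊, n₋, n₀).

step 0: pivot 10 → sign +
step 1: pivot -3/5 → sign −
step 2: pivot -21 → sign −
step 3: pivot 2/21 → sign +
signature = (2, 2, 0)

Answer: (2, 2, 0)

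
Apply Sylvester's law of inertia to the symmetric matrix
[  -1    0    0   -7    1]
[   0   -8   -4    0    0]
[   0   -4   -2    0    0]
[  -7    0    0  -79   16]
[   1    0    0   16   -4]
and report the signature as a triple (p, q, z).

step 0: pivot -1 → sign −
step 1: pivot -8 → sign −
step 2: pivot -30 → sign −
step 3: pivot -3/10 → sign −
step 4: row/col 4 already zero → sign 0
signature = (0, 4, 1)

Answer: (0, 4, 1)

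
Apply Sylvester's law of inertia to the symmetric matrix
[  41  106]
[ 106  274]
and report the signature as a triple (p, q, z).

step 0: pivot 41 → sign +
step 1: pivot -2/41 → sign −
signature = (1, 1, 0)

Answer: (1, 1, 0)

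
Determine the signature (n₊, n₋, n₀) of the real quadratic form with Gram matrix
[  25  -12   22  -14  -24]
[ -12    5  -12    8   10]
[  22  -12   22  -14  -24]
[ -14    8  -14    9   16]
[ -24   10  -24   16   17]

Answer: (3, 2, 0)

Derivation:
step 0: pivot 25 → sign +
step 1: pivot -19/25 → sign −
step 2: pivot 102/19 → sign +
step 3: pivot 3/17 → sign +
step 4: pivot -3 → sign −
signature = (3, 2, 0)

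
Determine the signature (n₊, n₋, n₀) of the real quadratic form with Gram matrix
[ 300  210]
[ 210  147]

step 0: pivot 300 → sign +
step 1: row/col 1 already zero → sign 0
signature = (1, 0, 1)

Answer: (1, 0, 1)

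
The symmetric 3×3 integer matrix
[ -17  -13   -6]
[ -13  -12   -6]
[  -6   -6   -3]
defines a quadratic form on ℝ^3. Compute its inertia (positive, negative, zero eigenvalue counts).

Answer: (1, 2, 0)

Derivation:
step 0: pivot -17 → sign −
step 1: pivot -35/17 → sign −
step 2: pivot 3/35 → sign +
signature = (1, 2, 0)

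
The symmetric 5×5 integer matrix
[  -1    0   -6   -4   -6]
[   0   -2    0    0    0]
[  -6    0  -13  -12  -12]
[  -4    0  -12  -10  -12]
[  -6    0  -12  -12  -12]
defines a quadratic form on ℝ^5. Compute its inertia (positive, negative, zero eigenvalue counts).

Answer: (1, 3, 1)

Derivation:
step 0: pivot -1 → sign −
step 1: pivot -2 → sign −
step 2: pivot 23 → sign +
step 3: pivot -6/23 → sign −
step 4: row/col 4 already zero → sign 0
signature = (1, 3, 1)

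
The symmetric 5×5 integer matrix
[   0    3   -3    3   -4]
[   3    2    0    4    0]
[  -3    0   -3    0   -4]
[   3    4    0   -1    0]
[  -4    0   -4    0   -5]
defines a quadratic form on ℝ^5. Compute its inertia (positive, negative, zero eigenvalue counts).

Answer: (2, 3, 0)

Derivation:
step 0: pivot 2 → sign +
step 1: pivot -9/2 → sign −
step 2: pivot -1 → sign −
step 3: pivot -3 → sign −
step 4: pivot 1/3 → sign +
signature = (2, 3, 0)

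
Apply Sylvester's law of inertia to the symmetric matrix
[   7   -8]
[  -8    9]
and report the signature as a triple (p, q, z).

step 0: pivot 7 → sign +
step 1: pivot -1/7 → sign −
signature = (1, 1, 0)

Answer: (1, 1, 0)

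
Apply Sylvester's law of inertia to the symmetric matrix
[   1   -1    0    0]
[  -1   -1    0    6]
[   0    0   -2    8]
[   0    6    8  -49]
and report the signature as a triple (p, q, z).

step 0: pivot 1 → sign +
step 1: pivot -2 → sign −
step 2: pivot -2 → sign −
step 3: pivot 1 → sign +
signature = (2, 2, 0)

Answer: (2, 2, 0)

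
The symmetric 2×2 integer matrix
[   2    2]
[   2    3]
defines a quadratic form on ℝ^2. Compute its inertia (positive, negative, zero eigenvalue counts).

Answer: (2, 0, 0)

Derivation:
step 0: pivot 2 → sign +
step 1: pivot 1 → sign +
signature = (2, 0, 0)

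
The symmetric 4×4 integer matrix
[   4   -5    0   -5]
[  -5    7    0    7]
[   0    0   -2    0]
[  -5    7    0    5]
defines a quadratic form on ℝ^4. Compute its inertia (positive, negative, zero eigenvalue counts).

step 0: pivot 4 → sign +
step 1: pivot 3/4 → sign +
step 2: pivot -2 → sign −
step 3: pivot -2 → sign −
signature = (2, 2, 0)

Answer: (2, 2, 0)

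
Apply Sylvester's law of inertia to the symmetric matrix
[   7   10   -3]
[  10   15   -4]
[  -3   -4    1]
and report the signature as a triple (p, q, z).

Answer: (2, 1, 0)

Derivation:
step 0: pivot 7 → sign +
step 1: pivot 5/7 → sign +
step 2: pivot -2/5 → sign −
signature = (2, 1, 0)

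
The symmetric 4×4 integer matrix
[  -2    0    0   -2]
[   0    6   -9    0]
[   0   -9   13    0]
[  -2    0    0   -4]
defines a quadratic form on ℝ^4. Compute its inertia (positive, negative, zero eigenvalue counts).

step 0: pivot -2 → sign −
step 1: pivot 6 → sign +
step 2: pivot -1/2 → sign −
step 3: pivot -2 → sign −
signature = (1, 3, 0)

Answer: (1, 3, 0)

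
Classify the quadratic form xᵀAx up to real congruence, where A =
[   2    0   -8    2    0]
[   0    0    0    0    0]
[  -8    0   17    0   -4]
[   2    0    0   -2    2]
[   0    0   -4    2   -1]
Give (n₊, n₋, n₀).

step 0: pivot 2 → sign +
step 1: pivot -15 → sign −
step 2: pivot 4/15 → sign +
step 3: row/col 3 already zero → sign 0
step 4: row/col 4 already zero → sign 0
signature = (2, 1, 2)

Answer: (2, 1, 2)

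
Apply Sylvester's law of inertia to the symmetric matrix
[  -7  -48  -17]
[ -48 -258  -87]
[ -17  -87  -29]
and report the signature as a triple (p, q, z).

step 0: pivot -7 → sign −
step 1: pivot 498/7 → sign +
step 2: pivot -1/166 → sign −
signature = (1, 2, 0)

Answer: (1, 2, 0)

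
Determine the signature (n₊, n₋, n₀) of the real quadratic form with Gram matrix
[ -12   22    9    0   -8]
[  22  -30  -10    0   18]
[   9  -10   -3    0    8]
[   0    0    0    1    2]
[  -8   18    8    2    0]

Answer: (3, 2, 0)

Derivation:
step 0: pivot -12 → sign −
step 1: pivot 31/3 → sign +
step 2: pivot -21/62 → sign −
step 3: pivot 1 → sign +
step 4: pivot 2/7 → sign +
signature = (3, 2, 0)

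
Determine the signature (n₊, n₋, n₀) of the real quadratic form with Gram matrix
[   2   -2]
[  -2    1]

Answer: (1, 1, 0)

Derivation:
step 0: pivot 2 → sign +
step 1: pivot -1 → sign −
signature = (1, 1, 0)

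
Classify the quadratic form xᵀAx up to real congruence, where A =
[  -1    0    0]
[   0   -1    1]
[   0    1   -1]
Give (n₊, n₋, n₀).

Answer: (0, 2, 1)

Derivation:
step 0: pivot -1 → sign −
step 1: pivot -1 → sign −
step 2: row/col 2 already zero → sign 0
signature = (0, 2, 1)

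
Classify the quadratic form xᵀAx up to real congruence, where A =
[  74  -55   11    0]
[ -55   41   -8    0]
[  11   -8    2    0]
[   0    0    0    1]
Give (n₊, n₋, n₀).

Answer: (4, 0, 0)

Derivation:
step 0: pivot 74 → sign +
step 1: pivot 9/74 → sign +
step 2: pivot 1/9 → sign +
step 3: pivot 1 → sign +
signature = (4, 0, 0)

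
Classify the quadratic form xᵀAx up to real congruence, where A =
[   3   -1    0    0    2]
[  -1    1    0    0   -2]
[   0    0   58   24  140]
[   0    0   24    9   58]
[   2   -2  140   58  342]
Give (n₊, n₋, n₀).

step 0: pivot 3 → sign +
step 1: pivot 2/3 → sign +
step 2: pivot 58 → sign +
step 3: pivot -27/29 → sign −
step 4: pivot 2/27 → sign +
signature = (4, 1, 0)

Answer: (4, 1, 0)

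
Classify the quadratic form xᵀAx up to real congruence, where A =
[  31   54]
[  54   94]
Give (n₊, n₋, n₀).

Answer: (1, 1, 0)

Derivation:
step 0: pivot 31 → sign +
step 1: pivot -2/31 → sign −
signature = (1, 1, 0)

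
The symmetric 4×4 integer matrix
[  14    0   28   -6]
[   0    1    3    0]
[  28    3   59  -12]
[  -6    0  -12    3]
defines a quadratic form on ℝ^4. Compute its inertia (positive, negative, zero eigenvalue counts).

Answer: (3, 1, 0)

Derivation:
step 0: pivot 14 → sign +
step 1: pivot 1 → sign +
step 2: pivot -6 → sign −
step 3: pivot 3/7 → sign +
signature = (3, 1, 0)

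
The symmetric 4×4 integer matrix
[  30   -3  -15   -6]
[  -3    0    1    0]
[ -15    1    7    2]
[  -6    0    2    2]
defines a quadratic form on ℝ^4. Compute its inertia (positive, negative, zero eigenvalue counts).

step 0: pivot 30 → sign +
step 1: pivot -3/10 → sign −
step 2: pivot 1/3 → sign +
step 3: pivot 2 → sign +
signature = (3, 1, 0)

Answer: (3, 1, 0)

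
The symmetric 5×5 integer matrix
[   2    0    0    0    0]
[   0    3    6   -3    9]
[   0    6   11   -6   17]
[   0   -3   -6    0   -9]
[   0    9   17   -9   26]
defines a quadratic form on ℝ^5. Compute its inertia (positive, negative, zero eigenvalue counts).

step 0: pivot 2 → sign +
step 1: pivot 3 → sign +
step 2: pivot -1 → sign −
step 3: pivot -3 → sign −
step 4: row/col 4 already zero → sign 0
signature = (2, 2, 1)

Answer: (2, 2, 1)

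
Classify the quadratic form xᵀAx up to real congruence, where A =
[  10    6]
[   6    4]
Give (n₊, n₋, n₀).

Answer: (2, 0, 0)

Derivation:
step 0: pivot 10 → sign +
step 1: pivot 2/5 → sign +
signature = (2, 0, 0)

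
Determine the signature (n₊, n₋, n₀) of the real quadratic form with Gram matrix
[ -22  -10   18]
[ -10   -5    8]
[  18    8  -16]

step 0: pivot -22 → sign −
step 1: pivot -5/11 → sign −
step 2: pivot -6/5 → sign −
signature = (0, 3, 0)

Answer: (0, 3, 0)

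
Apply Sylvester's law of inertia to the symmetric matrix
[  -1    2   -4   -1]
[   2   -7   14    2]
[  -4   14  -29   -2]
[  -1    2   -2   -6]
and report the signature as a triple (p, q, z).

step 0: pivot -1 → sign −
step 1: pivot -3 → sign −
step 2: pivot -1 → sign −
step 3: pivot -1 → sign −
signature = (0, 4, 0)

Answer: (0, 4, 0)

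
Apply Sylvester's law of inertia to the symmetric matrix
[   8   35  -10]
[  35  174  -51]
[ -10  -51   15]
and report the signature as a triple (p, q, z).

Answer: (2, 1, 0)

Derivation:
step 0: pivot 8 → sign +
step 1: pivot 167/8 → sign +
step 2: pivot -3/167 → sign −
signature = (2, 1, 0)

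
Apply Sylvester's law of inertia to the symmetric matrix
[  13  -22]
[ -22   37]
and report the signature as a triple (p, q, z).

step 0: pivot 13 → sign +
step 1: pivot -3/13 → sign −
signature = (1, 1, 0)

Answer: (1, 1, 0)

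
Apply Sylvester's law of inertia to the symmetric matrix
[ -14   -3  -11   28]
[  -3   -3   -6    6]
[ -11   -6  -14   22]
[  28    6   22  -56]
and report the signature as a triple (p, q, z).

step 0: pivot -14 → sign −
step 1: pivot -33/14 → sign −
step 2: pivot 3/11 → sign +
step 3: row/col 3 already zero → sign 0
signature = (1, 2, 1)

Answer: (1, 2, 1)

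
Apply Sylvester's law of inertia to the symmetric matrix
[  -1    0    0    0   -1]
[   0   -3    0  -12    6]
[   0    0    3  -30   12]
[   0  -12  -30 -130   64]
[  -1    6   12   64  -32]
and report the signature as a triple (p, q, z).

step 0: pivot -1 → sign −
step 1: pivot -3 → sign −
step 2: pivot 3 → sign +
step 3: pivot -382 → sign −
step 4: pivot 3/191 → sign +
signature = (2, 3, 0)

Answer: (2, 3, 0)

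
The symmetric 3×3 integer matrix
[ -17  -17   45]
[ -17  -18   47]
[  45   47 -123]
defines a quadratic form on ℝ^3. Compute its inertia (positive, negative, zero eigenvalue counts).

Answer: (1, 2, 0)

Derivation:
step 0: pivot -17 → sign −
step 1: pivot -1 → sign −
step 2: pivot 2/17 → sign +
signature = (1, 2, 0)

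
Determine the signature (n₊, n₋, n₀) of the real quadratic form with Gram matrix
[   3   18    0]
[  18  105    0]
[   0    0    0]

Answer: (1, 1, 1)

Derivation:
step 0: pivot 3 → sign +
step 1: pivot -3 → sign −
step 2: row/col 2 already zero → sign 0
signature = (1, 1, 1)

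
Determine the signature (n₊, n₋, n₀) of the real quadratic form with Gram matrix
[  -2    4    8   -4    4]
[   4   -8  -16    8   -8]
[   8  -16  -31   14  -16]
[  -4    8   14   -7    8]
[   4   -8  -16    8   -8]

Answer: (1, 2, 2)

Derivation:
step 0: pivot -2 → sign −
step 1: pivot 1 → sign +
step 2: pivot -3 → sign −
step 3: row/col 3 already zero → sign 0
step 4: row/col 4 already zero → sign 0
signature = (1, 2, 2)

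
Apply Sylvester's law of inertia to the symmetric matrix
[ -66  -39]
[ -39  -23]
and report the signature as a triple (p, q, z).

step 0: pivot -66 → sign −
step 1: pivot 1/22 → sign +
signature = (1, 1, 0)

Answer: (1, 1, 0)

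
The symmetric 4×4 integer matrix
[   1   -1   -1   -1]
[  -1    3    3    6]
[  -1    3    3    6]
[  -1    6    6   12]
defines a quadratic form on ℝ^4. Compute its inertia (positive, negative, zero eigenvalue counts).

Answer: (2, 1, 1)

Derivation:
step 0: pivot 1 → sign +
step 1: pivot 2 → sign +
step 2: pivot -3/2 → sign −
step 3: row/col 3 already zero → sign 0
signature = (2, 1, 1)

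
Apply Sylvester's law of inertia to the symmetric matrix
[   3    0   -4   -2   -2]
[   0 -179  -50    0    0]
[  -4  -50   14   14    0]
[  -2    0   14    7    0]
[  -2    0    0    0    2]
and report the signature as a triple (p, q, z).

Answer: (3, 2, 0)

Derivation:
step 0: pivot 3 → sign +
step 1: pivot -179 → sign −
step 2: pivot 12154/537 → sign +
step 3: pivot -51/6077 → sign −
step 4: pivot 6/17 → sign +
signature = (3, 2, 0)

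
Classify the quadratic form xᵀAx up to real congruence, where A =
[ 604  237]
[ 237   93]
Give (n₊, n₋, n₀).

step 0: pivot 604 → sign +
step 1: pivot 3/604 → sign +
signature = (2, 0, 0)

Answer: (2, 0, 0)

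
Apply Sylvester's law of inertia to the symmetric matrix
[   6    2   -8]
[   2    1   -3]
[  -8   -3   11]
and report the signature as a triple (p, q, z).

Answer: (2, 0, 1)

Derivation:
step 0: pivot 6 → sign +
step 1: pivot 1/3 → sign +
step 2: row/col 2 already zero → sign 0
signature = (2, 0, 1)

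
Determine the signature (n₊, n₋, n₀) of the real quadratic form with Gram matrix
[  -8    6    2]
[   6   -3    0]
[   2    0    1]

step 0: pivot -8 → sign −
step 1: pivot 3/2 → sign +
step 2: row/col 2 already zero → sign 0
signature = (1, 1, 1)

Answer: (1, 1, 1)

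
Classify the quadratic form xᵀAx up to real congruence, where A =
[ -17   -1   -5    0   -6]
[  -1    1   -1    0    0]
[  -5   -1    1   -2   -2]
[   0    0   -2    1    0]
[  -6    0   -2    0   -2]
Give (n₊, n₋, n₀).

Answer: (2, 2, 1)

Derivation:
step 0: pivot -17 → sign −
step 1: pivot 18/17 → sign +
step 2: pivot 2 → sign +
step 3: pivot -1 → sign −
step 4: row/col 4 already zero → sign 0
signature = (2, 2, 1)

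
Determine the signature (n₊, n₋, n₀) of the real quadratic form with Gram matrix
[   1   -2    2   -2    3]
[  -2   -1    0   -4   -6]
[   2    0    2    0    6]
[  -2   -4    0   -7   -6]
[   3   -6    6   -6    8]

Answer: (2, 3, 0)

Derivation:
step 0: pivot 1 → sign +
step 1: pivot -5 → sign −
step 2: pivot 6/5 → sign +
step 3: pivot -3 → sign −
step 4: pivot -1 → sign −
signature = (2, 3, 0)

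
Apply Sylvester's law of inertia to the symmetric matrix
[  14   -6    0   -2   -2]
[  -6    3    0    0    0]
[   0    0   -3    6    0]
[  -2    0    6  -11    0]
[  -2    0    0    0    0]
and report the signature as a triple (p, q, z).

Answer: (3, 2, 0)

Derivation:
step 0: pivot 14 → sign +
step 1: pivot 3/7 → sign +
step 2: pivot -3 → sign −
step 3: pivot -1 → sign −
step 4: pivot 2 → sign +
signature = (3, 2, 0)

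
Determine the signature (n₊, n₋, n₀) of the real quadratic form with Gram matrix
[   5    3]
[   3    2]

step 0: pivot 5 → sign +
step 1: pivot 1/5 → sign +
signature = (2, 0, 0)

Answer: (2, 0, 0)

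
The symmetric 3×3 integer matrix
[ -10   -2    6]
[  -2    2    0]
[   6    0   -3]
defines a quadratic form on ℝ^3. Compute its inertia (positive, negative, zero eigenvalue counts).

Answer: (1, 1, 1)

Derivation:
step 0: pivot -10 → sign −
step 1: pivot 12/5 → sign +
step 2: row/col 2 already zero → sign 0
signature = (1, 1, 1)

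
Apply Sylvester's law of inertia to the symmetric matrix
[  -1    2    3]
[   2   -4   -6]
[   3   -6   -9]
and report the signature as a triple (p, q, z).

step 0: pivot -1 → sign −
step 1: row/col 1 already zero → sign 0
step 2: row/col 2 already zero → sign 0
signature = (0, 1, 2)

Answer: (0, 1, 2)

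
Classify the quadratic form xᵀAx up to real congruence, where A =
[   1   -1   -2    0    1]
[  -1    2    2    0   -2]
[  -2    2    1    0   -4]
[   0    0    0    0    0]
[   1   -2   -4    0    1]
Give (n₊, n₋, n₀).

step 0: pivot 1 → sign +
step 1: pivot 1 → sign +
step 2: pivot -3 → sign −
step 3: pivot 1/3 → sign +
step 4: row/col 4 already zero → sign 0
signature = (3, 1, 1)

Answer: (3, 1, 1)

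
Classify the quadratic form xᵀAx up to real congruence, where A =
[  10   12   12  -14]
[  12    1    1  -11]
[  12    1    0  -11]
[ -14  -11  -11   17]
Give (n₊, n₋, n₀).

Answer: (1, 3, 0)

Derivation:
step 0: pivot 10 → sign +
step 1: pivot -67/5 → sign −
step 2: pivot -1 → sign −
step 3: pivot -6/67 → sign −
signature = (1, 3, 0)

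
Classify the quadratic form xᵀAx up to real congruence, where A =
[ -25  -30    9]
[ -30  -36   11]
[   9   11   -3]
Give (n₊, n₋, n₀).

Answer: (1, 2, 0)

Derivation:
step 0: pivot -25 → sign −
step 1: pivot 6/25 → sign +
step 2: pivot -1/6 → sign −
signature = (1, 2, 0)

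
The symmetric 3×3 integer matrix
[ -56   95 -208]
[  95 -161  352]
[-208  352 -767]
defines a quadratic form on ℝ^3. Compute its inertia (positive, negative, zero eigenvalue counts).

Answer: (2, 1, 0)

Derivation:
step 0: pivot -56 → sign −
step 1: pivot 9/56 → sign +
step 2: pivot 1 → sign +
signature = (2, 1, 0)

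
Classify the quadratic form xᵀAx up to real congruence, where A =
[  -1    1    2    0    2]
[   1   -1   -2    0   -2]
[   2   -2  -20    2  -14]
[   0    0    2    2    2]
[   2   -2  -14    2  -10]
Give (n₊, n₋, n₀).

Answer: (1, 2, 2)

Derivation:
step 0: pivot -1 → sign −
step 1: pivot -16 → sign −
step 2: pivot 9/4 → sign +
step 3: row/col 3 already zero → sign 0
step 4: row/col 4 already zero → sign 0
signature = (1, 2, 2)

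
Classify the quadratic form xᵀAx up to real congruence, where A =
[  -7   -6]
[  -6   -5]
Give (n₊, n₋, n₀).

step 0: pivot -7 → sign −
step 1: pivot 1/7 → sign +
signature = (1, 1, 0)

Answer: (1, 1, 0)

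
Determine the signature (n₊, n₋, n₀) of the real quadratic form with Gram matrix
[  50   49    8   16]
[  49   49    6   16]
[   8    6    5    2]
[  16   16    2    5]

step 0: pivot 50 → sign +
step 1: pivot 49/50 → sign +
step 2: pivot 13/49 → sign +
step 3: pivot -3/13 → sign −
signature = (3, 1, 0)

Answer: (3, 1, 0)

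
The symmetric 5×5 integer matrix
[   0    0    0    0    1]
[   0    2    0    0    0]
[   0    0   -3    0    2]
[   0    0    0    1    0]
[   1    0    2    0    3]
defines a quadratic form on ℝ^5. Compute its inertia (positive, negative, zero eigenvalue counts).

Answer: (3, 2, 0)

Derivation:
step 0: pivot 2 → sign +
step 1: pivot -3 → sign −
step 2: pivot 1 → sign +
step 3: pivot 13/3 → sign +
step 4: pivot -3/13 → sign −
signature = (3, 2, 0)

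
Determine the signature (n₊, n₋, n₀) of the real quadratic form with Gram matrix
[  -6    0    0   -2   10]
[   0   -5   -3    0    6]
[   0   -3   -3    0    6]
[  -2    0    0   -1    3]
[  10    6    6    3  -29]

Answer: (0, 4, 1)

Derivation:
step 0: pivot -6 → sign −
step 1: pivot -5 → sign −
step 2: pivot -6/5 → sign −
step 3: pivot -1/3 → sign −
step 4: row/col 4 already zero → sign 0
signature = (0, 4, 1)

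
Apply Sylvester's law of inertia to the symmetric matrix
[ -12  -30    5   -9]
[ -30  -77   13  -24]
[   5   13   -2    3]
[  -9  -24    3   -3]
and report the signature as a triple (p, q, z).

Answer: (1, 3, 0)

Derivation:
step 0: pivot -12 → sign −
step 1: pivot -2 → sign −
step 2: pivot 5/24 → sign +
step 3: pivot -6/5 → sign −
signature = (1, 3, 0)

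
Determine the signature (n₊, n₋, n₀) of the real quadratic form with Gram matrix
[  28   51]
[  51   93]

Answer: (2, 0, 0)

Derivation:
step 0: pivot 28 → sign +
step 1: pivot 3/28 → sign +
signature = (2, 0, 0)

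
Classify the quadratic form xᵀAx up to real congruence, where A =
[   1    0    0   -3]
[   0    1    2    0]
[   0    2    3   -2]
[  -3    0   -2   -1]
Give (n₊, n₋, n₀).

Answer: (2, 2, 0)

Derivation:
step 0: pivot 1 → sign +
step 1: pivot 1 → sign +
step 2: pivot -1 → sign −
step 3: pivot -6 → sign −
signature = (2, 2, 0)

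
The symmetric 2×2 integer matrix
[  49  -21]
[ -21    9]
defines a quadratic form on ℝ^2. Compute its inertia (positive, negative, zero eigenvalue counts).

step 0: pivot 49 → sign +
step 1: row/col 1 already zero → sign 0
signature = (1, 0, 1)

Answer: (1, 0, 1)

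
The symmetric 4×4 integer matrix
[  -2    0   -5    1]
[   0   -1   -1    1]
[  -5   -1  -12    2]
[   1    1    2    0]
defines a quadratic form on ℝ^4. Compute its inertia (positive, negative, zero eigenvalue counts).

Answer: (1, 2, 1)

Derivation:
step 0: pivot -2 → sign −
step 1: pivot -1 → sign −
step 2: pivot 3/2 → sign +
step 3: row/col 3 already zero → sign 0
signature = (1, 2, 1)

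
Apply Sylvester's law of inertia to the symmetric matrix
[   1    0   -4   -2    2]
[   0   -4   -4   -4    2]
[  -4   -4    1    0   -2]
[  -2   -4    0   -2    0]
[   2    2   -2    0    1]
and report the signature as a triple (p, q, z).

Answer: (1, 3, 1)

Derivation:
step 0: pivot 1 → sign +
step 1: pivot -4 → sign −
step 2: pivot -11 → sign −
step 3: pivot -6/11 → sign −
step 4: row/col 4 already zero → sign 0
signature = (1, 3, 1)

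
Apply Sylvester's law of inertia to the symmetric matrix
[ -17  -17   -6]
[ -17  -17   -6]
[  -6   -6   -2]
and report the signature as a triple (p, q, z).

Answer: (1, 1, 1)

Derivation:
step 0: pivot -17 → sign −
step 1: pivot 2/17 → sign +
step 2: row/col 2 already zero → sign 0
signature = (1, 1, 1)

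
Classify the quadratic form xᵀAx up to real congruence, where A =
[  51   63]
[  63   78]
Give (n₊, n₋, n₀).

Answer: (2, 0, 0)

Derivation:
step 0: pivot 51 → sign +
step 1: pivot 3/17 → sign +
signature = (2, 0, 0)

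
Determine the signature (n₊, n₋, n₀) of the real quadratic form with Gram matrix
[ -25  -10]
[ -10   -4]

Answer: (0, 1, 1)

Derivation:
step 0: pivot -25 → sign −
step 1: row/col 1 already zero → sign 0
signature = (0, 1, 1)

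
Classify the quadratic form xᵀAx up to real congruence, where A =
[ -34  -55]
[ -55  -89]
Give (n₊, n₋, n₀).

step 0: pivot -34 → sign −
step 1: pivot -1/34 → sign −
signature = (0, 2, 0)

Answer: (0, 2, 0)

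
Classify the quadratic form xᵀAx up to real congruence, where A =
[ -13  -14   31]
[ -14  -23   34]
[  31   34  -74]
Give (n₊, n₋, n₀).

step 0: pivot -13 → sign −
step 1: pivot -103/13 → sign −
step 2: pivot -3/103 → sign −
signature = (0, 3, 0)

Answer: (0, 3, 0)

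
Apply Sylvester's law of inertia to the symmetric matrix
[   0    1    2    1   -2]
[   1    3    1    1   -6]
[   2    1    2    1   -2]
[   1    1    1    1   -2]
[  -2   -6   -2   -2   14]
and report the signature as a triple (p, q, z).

step 0: pivot 3 → sign +
step 1: pivot -1/3 → sign −
step 2: pivot 10 → sign +
step 3: pivot 2/5 → sign +
step 4: pivot 2 → sign +
signature = (4, 1, 0)

Answer: (4, 1, 0)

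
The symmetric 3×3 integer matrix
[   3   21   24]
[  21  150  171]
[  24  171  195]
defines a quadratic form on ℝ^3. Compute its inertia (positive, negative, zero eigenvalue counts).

step 0: pivot 3 → sign +
step 1: pivot 3 → sign +
step 2: row/col 2 already zero → sign 0
signature = (2, 0, 1)

Answer: (2, 0, 1)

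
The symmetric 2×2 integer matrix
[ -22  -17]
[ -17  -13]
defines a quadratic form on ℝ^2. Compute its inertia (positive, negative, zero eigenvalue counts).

step 0: pivot -22 → sign −
step 1: pivot 3/22 → sign +
signature = (1, 1, 0)

Answer: (1, 1, 0)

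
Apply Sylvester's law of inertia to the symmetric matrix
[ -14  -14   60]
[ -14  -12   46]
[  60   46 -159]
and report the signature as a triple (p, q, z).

Answer: (2, 1, 0)

Derivation:
step 0: pivot -14 → sign −
step 1: pivot 2 → sign +
step 2: pivot 1/7 → sign +
signature = (2, 1, 0)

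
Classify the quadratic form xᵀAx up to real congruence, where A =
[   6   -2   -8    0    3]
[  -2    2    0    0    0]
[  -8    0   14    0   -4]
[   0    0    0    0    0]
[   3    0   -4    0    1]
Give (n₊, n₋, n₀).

Answer: (3, 1, 1)

Derivation:
step 0: pivot 6 → sign +
step 1: pivot 4/3 → sign +
step 2: pivot -2 → sign −
step 3: pivot 3/4 → sign +
step 4: row/col 4 already zero → sign 0
signature = (3, 1, 1)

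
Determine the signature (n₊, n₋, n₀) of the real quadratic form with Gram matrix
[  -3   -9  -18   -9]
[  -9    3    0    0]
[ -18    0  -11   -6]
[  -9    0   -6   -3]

Answer: (2, 2, 0)

Derivation:
step 0: pivot -3 → sign −
step 1: pivot 30 → sign +
step 2: pivot -1/5 → sign −
step 3: pivot 3/2 → sign +
signature = (2, 2, 0)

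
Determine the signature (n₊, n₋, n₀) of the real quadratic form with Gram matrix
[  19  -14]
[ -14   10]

step 0: pivot 19 → sign +
step 1: pivot -6/19 → sign −
signature = (1, 1, 0)

Answer: (1, 1, 0)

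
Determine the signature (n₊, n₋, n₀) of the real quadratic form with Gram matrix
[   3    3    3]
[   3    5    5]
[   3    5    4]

step 0: pivot 3 → sign +
step 1: pivot 2 → sign +
step 2: pivot -1 → sign −
signature = (2, 1, 0)

Answer: (2, 1, 0)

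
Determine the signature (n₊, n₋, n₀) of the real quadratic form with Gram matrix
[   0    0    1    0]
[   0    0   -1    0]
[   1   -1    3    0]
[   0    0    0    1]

step 0: pivot 3 → sign +
step 1: pivot -1/3 → sign −
step 2: pivot 1 → sign +
step 3: row/col 3 already zero → sign 0
signature = (2, 1, 1)

Answer: (2, 1, 1)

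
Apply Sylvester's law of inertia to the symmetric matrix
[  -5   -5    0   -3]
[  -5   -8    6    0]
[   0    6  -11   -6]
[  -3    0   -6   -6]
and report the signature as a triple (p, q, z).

Answer: (1, 3, 0)

Derivation:
step 0: pivot -5 → sign −
step 1: pivot -3 → sign −
step 2: pivot 1 → sign +
step 3: pivot -6/5 → sign −
signature = (1, 3, 0)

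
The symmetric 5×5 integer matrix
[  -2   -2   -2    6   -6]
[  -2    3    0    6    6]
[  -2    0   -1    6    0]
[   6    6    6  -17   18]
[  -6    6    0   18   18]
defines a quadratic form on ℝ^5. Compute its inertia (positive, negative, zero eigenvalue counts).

step 0: pivot -2 → sign −
step 1: pivot 5 → sign +
step 2: pivot 1/5 → sign +
step 3: pivot 1 → sign +
step 4: row/col 4 already zero → sign 0
signature = (3, 1, 1)

Answer: (3, 1, 1)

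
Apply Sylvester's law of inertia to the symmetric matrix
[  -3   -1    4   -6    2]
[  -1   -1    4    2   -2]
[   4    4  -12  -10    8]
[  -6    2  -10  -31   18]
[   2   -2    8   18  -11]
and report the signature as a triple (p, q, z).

Answer: (2, 2, 1)

Derivation:
step 0: pivot -3 → sign −
step 1: pivot -2/3 → sign −
step 2: pivot 4 → sign +
step 3: pivot 4 → sign +
step 4: row/col 4 already zero → sign 0
signature = (2, 2, 1)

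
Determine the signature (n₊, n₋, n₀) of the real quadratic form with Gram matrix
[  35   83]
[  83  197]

Answer: (2, 0, 0)

Derivation:
step 0: pivot 35 → sign +
step 1: pivot 6/35 → sign +
signature = (2, 0, 0)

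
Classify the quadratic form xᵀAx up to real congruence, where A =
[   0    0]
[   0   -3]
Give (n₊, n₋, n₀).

Answer: (0, 1, 1)

Derivation:
step 0: pivot -3 → sign −
step 1: row/col 1 already zero → sign 0
signature = (0, 1, 1)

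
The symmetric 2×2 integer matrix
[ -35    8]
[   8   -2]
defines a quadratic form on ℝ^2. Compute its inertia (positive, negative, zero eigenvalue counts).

step 0: pivot -35 → sign −
step 1: pivot -6/35 → sign −
signature = (0, 2, 0)

Answer: (0, 2, 0)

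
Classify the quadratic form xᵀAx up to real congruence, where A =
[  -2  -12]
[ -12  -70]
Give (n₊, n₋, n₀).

Answer: (1, 1, 0)

Derivation:
step 0: pivot -2 → sign −
step 1: pivot 2 → sign +
signature = (1, 1, 0)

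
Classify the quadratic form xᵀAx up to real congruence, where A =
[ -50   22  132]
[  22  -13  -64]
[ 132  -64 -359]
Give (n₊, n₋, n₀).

step 0: pivot -50 → sign −
step 1: pivot -83/25 → sign −
step 2: pivot 3/83 → sign +
signature = (1, 2, 0)

Answer: (1, 2, 0)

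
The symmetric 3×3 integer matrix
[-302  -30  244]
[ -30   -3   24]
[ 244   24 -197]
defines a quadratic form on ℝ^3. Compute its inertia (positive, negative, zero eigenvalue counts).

step 0: pivot -302 → sign −
step 1: pivot -3/151 → sign −
step 2: pivot 3 → sign +
signature = (1, 2, 0)

Answer: (1, 2, 0)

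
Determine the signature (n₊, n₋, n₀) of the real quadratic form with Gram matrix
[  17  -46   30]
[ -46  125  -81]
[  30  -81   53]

step 0: pivot 17 → sign +
step 1: pivot 9/17 → sign +
step 2: row/col 2 already zero → sign 0
signature = (2, 0, 1)

Answer: (2, 0, 1)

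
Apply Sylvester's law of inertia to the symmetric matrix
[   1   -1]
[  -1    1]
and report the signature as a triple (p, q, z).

Answer: (1, 0, 1)

Derivation:
step 0: pivot 1 → sign +
step 1: row/col 1 already zero → sign 0
signature = (1, 0, 1)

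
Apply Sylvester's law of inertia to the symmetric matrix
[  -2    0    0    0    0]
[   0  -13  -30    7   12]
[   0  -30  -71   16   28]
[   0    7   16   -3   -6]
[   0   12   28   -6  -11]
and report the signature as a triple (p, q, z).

step 0: pivot -2 → sign −
step 1: pivot -13 → sign −
step 2: pivot -23/13 → sign −
step 3: pivot 18/23 → sign +
step 4: pivot -1/9 → sign −
signature = (1, 4, 0)

Answer: (1, 4, 0)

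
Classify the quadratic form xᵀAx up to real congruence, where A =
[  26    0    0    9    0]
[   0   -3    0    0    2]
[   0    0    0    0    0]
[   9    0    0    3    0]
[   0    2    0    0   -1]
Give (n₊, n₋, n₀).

step 0: pivot 26 → sign +
step 1: pivot -3 → sign −
step 2: pivot -3/26 → sign −
step 3: pivot 1/3 → sign +
step 4: row/col 4 already zero → sign 0
signature = (2, 2, 1)

Answer: (2, 2, 1)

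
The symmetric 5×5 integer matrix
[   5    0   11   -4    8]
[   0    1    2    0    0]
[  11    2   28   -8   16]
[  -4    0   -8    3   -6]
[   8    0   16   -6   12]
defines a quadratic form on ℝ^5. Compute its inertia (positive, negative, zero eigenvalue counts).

Answer: (3, 1, 1)

Derivation:
step 0: pivot 5 → sign +
step 1: pivot 1 → sign +
step 2: pivot -1/5 → sign −
step 3: pivot 3 → sign +
step 4: row/col 4 already zero → sign 0
signature = (3, 1, 1)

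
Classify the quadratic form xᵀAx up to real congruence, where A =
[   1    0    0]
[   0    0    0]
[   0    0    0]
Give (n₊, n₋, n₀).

Answer: (1, 0, 2)

Derivation:
step 0: pivot 1 → sign +
step 1: row/col 1 already zero → sign 0
step 2: row/col 2 already zero → sign 0
signature = (1, 0, 2)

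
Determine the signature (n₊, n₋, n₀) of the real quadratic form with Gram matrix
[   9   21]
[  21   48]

Answer: (1, 1, 0)

Derivation:
step 0: pivot 9 → sign +
step 1: pivot -1 → sign −
signature = (1, 1, 0)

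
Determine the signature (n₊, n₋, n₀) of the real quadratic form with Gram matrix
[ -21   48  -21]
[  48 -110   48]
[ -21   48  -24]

Answer: (0, 3, 0)

Derivation:
step 0: pivot -21 → sign −
step 1: pivot -2/7 → sign −
step 2: pivot -3 → sign −
signature = (0, 3, 0)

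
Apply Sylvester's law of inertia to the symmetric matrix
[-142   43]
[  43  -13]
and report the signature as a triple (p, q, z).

Answer: (1, 1, 0)

Derivation:
step 0: pivot -142 → sign −
step 1: pivot 3/142 → sign +
signature = (1, 1, 0)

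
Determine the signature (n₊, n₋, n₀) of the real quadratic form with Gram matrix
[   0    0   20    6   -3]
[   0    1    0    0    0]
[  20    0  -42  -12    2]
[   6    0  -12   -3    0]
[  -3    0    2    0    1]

step 0: pivot 1 → sign +
step 1: pivot -42 → sign −
step 2: pivot 200/21 → sign +
step 3: pivot 21/50 → sign +
step 4: pivot 1/28 → sign +
signature = (4, 1, 0)

Answer: (4, 1, 0)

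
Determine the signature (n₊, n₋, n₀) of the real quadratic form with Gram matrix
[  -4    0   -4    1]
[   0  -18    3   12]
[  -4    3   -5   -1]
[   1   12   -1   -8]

step 0: pivot -4 → sign −
step 1: pivot -18 → sign −
step 2: pivot -1/2 → sign −
step 3: pivot 1/4 → sign +
signature = (1, 3, 0)

Answer: (1, 3, 0)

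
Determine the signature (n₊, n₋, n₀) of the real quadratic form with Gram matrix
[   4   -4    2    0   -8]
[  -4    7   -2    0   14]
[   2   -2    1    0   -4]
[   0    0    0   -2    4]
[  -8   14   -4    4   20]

Answer: (2, 1, 2)

Derivation:
step 0: pivot 4 → sign +
step 1: pivot 3 → sign +
step 2: pivot -2 → sign −
step 3: row/col 3 already zero → sign 0
step 4: row/col 4 already zero → sign 0
signature = (2, 1, 2)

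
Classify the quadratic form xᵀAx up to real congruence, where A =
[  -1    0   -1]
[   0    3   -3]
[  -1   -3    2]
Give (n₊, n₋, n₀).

step 0: pivot -1 → sign −
step 1: pivot 3 → sign +
step 2: row/col 2 already zero → sign 0
signature = (1, 1, 1)

Answer: (1, 1, 1)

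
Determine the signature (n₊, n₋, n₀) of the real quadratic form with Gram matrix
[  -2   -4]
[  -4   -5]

step 0: pivot -2 → sign −
step 1: pivot 3 → sign +
signature = (1, 1, 0)

Answer: (1, 1, 0)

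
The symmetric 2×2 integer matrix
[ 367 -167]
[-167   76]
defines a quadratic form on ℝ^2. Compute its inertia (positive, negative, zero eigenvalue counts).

step 0: pivot 367 → sign +
step 1: pivot 3/367 → sign +
signature = (2, 0, 0)

Answer: (2, 0, 0)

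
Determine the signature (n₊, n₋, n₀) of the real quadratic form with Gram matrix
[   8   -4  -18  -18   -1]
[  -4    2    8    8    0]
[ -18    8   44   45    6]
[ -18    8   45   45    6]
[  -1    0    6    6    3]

Answer: (3, 2, 0)

Derivation:
step 0: pivot 8 → sign +
step 1: pivot 7/2 → sign +
step 2: pivot -2/7 → sign −
step 3: pivot -1 → sign −
step 4: pivot 1/4 → sign +
signature = (3, 2, 0)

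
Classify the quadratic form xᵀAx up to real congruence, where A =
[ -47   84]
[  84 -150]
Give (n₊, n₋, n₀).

Answer: (1, 1, 0)

Derivation:
step 0: pivot -47 → sign −
step 1: pivot 6/47 → sign +
signature = (1, 1, 0)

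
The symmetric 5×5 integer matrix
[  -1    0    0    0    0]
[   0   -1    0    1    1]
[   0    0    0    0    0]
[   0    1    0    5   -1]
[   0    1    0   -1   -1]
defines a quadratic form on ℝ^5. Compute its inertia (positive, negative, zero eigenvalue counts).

Answer: (1, 2, 2)

Derivation:
step 0: pivot -1 → sign −
step 1: pivot -1 → sign −
step 2: pivot 6 → sign +
step 3: row/col 3 already zero → sign 0
step 4: row/col 4 already zero → sign 0
signature = (1, 2, 2)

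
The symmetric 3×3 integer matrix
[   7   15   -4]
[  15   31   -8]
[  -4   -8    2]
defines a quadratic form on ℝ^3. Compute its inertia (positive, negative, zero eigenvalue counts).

step 0: pivot 7 → sign +
step 1: pivot -8/7 → sign −
step 2: row/col 2 already zero → sign 0
signature = (1, 1, 1)

Answer: (1, 1, 1)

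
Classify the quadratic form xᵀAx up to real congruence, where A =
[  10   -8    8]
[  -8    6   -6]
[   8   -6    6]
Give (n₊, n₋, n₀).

Answer: (1, 1, 1)

Derivation:
step 0: pivot 10 → sign +
step 1: pivot -2/5 → sign −
step 2: row/col 2 already zero → sign 0
signature = (1, 1, 1)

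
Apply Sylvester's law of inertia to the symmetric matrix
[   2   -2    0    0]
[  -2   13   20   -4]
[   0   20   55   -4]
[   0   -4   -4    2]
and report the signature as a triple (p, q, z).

Answer: (3, 1, 0)

Derivation:
step 0: pivot 2 → sign +
step 1: pivot 11 → sign +
step 2: pivot 205/11 → sign +
step 3: pivot -6/205 → sign −
signature = (3, 1, 0)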